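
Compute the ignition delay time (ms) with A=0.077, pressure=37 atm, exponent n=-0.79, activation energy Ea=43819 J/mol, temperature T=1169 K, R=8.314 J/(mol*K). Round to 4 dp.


tau = A * P^n * exp(Ea/(R*T))
P^n = 37^(-0.79) = 0.05769267
Ea/(R*T) = 43819/(8.314*1169) = 4.508561
exp(Ea/(R*T)) = 90.791058
tau = 0.077 * 0.05769267 * 90.791058 = 0.4033 ms


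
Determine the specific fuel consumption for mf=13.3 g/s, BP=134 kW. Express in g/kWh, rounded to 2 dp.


SFC = (mf / BP) * 3600
Rate = 13.3 / 134 = 0.099254 g/(s*kW)
SFC = 0.099254 * 3600 = 357.31 g/kWh


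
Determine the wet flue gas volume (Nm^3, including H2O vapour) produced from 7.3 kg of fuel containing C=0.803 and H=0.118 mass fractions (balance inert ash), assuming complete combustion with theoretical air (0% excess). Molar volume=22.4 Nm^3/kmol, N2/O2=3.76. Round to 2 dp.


Per kg fuel: CO2 = (C/12 kmol)*22.4 = (0.803/12)*22.4 = 1.49893 Nm^3
Per kg fuel: H2O = (H/2 kmol)*22.4 = (0.118/2)*22.4 = 1.32160 Nm^3
O2 needed per kg fuel = C/12 + H/4 = 0.803/12 + 0.118/4 = 0.09641667 kmol
Per kg fuel: N2 = O2*3.76*22.4 = 0.09641667*3.76*22.4 = 8.12060 Nm^3
Total per kg = 1.49893 + 1.32160 + 8.12060 = 10.94113 Nm^3
Total = 10.94113 * 7.3 = 79.87 Nm^3


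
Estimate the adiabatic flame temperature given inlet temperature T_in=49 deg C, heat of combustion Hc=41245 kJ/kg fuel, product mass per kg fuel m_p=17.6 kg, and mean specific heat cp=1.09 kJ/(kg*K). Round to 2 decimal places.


T_ad = T_in + Hc / (m_p * cp)
Denominator = 17.6 * 1.09 = 19.1840
Temperature rise = 41245 / 19.1840 = 2149.97 K
T_ad = 49 + 2149.97 = 2198.97 deg C


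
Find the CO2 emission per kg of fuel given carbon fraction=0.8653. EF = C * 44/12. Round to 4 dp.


EF = C_frac * (M_CO2 / M_C)
EF = 0.8653 * (44/12)
EF = 0.8653 * 3.666667 = 3.1728 kg_CO2/kg_fuel


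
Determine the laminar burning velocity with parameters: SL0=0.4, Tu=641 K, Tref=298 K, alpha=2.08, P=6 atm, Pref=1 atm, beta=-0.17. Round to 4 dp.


SL = SL0 * (Tu/Tref)^alpha * (P/Pref)^beta
T ratio = 641/298 = 2.15100671
(T ratio)^alpha = 2.15100671^2.08 = 4.919204
(P/Pref)^beta = 6^(-0.17) = 0.737419
SL = 0.4 * 4.919204 * 0.737419 = 1.4510 m/s


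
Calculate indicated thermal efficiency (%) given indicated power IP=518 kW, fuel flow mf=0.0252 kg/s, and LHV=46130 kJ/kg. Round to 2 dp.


eta_ith = (IP / (mf * LHV)) * 100
Denominator = 0.0252 * 46130 = 1162.4760 kW
eta_ith = (518 / 1162.4760) * 100 = 44.56%


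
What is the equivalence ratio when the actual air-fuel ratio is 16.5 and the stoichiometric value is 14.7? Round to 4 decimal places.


phi = AFR_stoich / AFR_actual
phi = 14.7 / 16.5 = 0.8909


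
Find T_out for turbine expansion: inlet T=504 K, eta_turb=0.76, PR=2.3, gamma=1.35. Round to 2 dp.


T_out = T_in * (1 - eta * (1 - PR^(-(gamma-1)/gamma)))
Exponent = -(1.35-1)/1.35 = -0.25925926
PR^exp = 2.3^(-0.25925926) = 0.80578413
Factor = 1 - 0.76*(1 - 0.80578413) = 0.85239594
T_out = 504 * 0.85239594 = 429.61 K


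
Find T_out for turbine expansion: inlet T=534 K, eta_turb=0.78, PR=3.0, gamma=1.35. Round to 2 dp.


T_out = T_in * (1 - eta * (1 - PR^(-(gamma-1)/gamma)))
Exponent = -(1.35-1)/1.35 = -0.25925926
PR^exp = 3.0^(-0.25925926) = 0.75214556
Factor = 1 - 0.78*(1 - 0.75214556) = 0.80667354
T_out = 534 * 0.80667354 = 430.76 K


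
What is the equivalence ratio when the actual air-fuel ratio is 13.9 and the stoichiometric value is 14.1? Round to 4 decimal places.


phi = AFR_stoich / AFR_actual
phi = 14.1 / 13.9 = 1.0144


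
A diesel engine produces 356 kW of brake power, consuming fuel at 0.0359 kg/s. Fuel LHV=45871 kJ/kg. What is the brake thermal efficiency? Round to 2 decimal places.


eta_BTE = (BP / (mf * LHV)) * 100
Denominator = 0.0359 * 45871 = 1646.7689 kW
eta_BTE = (356 / 1646.7689) * 100 = 21.62%


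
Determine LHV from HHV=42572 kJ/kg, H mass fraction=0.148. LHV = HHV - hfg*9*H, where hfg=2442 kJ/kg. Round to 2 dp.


LHV = HHV - hfg * 9 * H
Water correction = 2442 * 9 * 0.148 = 3252.744 kJ/kg
LHV = 42572 - 3252.744 = 39319.26 kJ/kg


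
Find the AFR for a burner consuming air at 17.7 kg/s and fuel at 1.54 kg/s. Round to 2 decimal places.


AFR = m_air / m_fuel
AFR = 17.7 / 1.54 = 11.49


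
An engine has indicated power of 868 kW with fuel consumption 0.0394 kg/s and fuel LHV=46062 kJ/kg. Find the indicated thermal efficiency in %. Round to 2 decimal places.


eta_ith = (IP / (mf * LHV)) * 100
Denominator = 0.0394 * 46062 = 1814.8428 kW
eta_ith = (868 / 1814.8428) * 100 = 47.83%


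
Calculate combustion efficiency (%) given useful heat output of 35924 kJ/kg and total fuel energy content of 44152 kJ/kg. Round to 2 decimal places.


Efficiency = (Q_useful / Q_fuel) * 100
Efficiency = (35924 / 44152) * 100
Efficiency = 0.8136 * 100 = 81.36%


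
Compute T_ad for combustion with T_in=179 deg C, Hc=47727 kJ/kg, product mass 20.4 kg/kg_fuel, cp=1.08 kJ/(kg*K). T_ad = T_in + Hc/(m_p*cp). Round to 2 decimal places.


T_ad = T_in + Hc / (m_p * cp)
Denominator = 20.4 * 1.08 = 22.0320
Temperature rise = 47727 / 22.0320 = 2166.26 K
T_ad = 179 + 2166.26 = 2345.26 deg C


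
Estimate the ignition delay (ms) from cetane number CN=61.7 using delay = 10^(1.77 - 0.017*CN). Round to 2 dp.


delay = 10^(1.77 - 0.017*CN)
Exponent = 1.77 - 0.017*61.7 = 0.7211
delay = 10^0.7211 = 5.26 ms


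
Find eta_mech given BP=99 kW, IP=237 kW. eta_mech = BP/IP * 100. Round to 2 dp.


eta_mech = (BP / IP) * 100
Ratio = 99 / 237 = 0.4177
eta_mech = 0.4177 * 100 = 41.77%


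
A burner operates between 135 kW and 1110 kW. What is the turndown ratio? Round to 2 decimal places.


TDR = Q_max / Q_min
TDR = 1110 / 135 = 8.22


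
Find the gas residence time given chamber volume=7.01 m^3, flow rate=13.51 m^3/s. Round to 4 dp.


tau = V / Q_flow
tau = 7.01 / 13.51 = 0.5189 s


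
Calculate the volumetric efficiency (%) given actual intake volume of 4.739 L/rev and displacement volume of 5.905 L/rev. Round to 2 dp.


eta_v = (V_actual / V_disp) * 100
Ratio = 4.739 / 5.905 = 0.8025
eta_v = 0.8025 * 100 = 80.25%


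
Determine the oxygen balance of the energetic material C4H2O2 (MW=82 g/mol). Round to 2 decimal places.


OB = -1600 * (2C + H/2 - O) / MW
Inner = 2*4 + 2/2 - 2 = 7.00
OB = -1600 * 7.00 / 82 = -136.59%


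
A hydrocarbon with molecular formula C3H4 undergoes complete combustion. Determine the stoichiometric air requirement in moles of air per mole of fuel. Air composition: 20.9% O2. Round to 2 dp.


Balanced combustion: C3H4 + 4 O2 -> 3 CO2 + 2 H2O
O2 needed = C + H/4 = 3 + 4/4 = 4.00 moles
Air moles = O2 / 0.209 = 4.00 / 0.209 = 19.14 moles air


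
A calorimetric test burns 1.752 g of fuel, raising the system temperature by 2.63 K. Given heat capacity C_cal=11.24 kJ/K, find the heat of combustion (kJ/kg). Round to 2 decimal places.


Hc = C_cal * delta_T / m_fuel
Q_released = 11.24 * 2.63 = 29.5612 kJ
m_fuel = 1.752 g = 1.752/1000 kg = 0.001752 kg
Hc = 29.5612 / 0.001752 = 16872.83 kJ/kg


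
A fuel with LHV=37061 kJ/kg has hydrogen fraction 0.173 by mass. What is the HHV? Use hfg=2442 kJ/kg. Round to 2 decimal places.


HHV = LHV + hfg * 9 * H
Water addition = 2442 * 9 * 0.173 = 3802.194 kJ/kg
HHV = 37061 + 3802.194 = 40863.19 kJ/kg


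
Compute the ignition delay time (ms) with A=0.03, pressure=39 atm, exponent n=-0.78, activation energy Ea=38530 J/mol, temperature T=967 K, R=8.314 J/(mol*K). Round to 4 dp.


tau = A * P^n * exp(Ea/(R*T))
P^n = 39^(-0.78) = 0.05740763
Ea/(R*T) = 38530/(8.314*967) = 4.792504
exp(Ea/(R*T)) = 120.603022
tau = 0.03 * 0.05740763 * 120.603022 = 0.2077 ms


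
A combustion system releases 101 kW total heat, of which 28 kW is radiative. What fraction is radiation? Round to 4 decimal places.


f_rad = Q_rad / Q_total
f_rad = 28 / 101 = 0.2772


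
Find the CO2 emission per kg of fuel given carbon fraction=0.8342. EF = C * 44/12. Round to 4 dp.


EF = C_frac * (M_CO2 / M_C)
EF = 0.8342 * (44/12)
EF = 0.8342 * 3.666667 = 3.0587 kg_CO2/kg_fuel


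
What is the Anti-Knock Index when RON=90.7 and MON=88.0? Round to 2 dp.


AKI = (RON + MON) / 2
AKI = (90.7 + 88.0) / 2
AKI = 178.7 / 2 = 89.35


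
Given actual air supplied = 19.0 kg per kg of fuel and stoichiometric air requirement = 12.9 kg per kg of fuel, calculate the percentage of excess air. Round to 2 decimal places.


Excess air = actual - stoichiometric = 19.0 - 12.9 = 6.10 kg/kg fuel
Excess air % = (excess / stoich) * 100 = (6.10 / 12.9) * 100 = 47.29%


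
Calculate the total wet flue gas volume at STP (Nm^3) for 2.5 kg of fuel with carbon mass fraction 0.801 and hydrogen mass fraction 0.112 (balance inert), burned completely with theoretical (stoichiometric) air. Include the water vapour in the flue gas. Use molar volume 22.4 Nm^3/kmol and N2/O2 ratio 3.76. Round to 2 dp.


Per kg fuel: CO2 = (C/12 kmol)*22.4 = (0.801/12)*22.4 = 1.49520 Nm^3
Per kg fuel: H2O = (H/2 kmol)*22.4 = (0.112/2)*22.4 = 1.25440 Nm^3
O2 needed per kg fuel = C/12 + H/4 = 0.801/12 + 0.112/4 = 0.09475000 kmol
Per kg fuel: N2 = O2*3.76*22.4 = 0.09475000*3.76*22.4 = 7.98022 Nm^3
Total per kg = 1.49520 + 1.25440 + 7.98022 = 10.72982 Nm^3
Total = 10.72982 * 2.5 = 26.82 Nm^3


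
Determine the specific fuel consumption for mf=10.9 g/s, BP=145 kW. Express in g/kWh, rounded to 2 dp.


SFC = (mf / BP) * 3600
Rate = 10.9 / 145 = 0.075172 g/(s*kW)
SFC = 0.075172 * 3600 = 270.62 g/kWh


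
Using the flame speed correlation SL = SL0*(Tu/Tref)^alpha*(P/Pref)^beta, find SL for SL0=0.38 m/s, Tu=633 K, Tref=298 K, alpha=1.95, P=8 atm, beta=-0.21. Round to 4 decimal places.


SL = SL0 * (Tu/Tref)^alpha * (P/Pref)^beta
T ratio = 633/298 = 2.12416107
(T ratio)^alpha = 2.12416107^1.95 = 4.345258
(P/Pref)^beta = 8^(-0.21) = 0.646176
SL = 0.38 * 4.345258 * 0.646176 = 1.0670 m/s


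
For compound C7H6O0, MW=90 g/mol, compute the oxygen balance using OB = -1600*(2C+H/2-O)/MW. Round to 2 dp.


OB = -1600 * (2C + H/2 - O) / MW
Inner = 2*7 + 6/2 - 0 = 17.00
OB = -1600 * 17.00 / 90 = -302.22%


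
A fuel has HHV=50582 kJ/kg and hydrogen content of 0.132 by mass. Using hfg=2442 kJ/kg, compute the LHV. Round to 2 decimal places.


LHV = HHV - hfg * 9 * H
Water correction = 2442 * 9 * 0.132 = 2901.096 kJ/kg
LHV = 50582 - 2901.096 = 47680.90 kJ/kg


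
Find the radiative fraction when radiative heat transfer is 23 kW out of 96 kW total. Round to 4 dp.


f_rad = Q_rad / Q_total
f_rad = 23 / 96 = 0.2396


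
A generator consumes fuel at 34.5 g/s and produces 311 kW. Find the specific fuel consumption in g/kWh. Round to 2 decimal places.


SFC = (mf / BP) * 3600
Rate = 34.5 / 311 = 0.110932 g/(s*kW)
SFC = 0.110932 * 3600 = 399.36 g/kWh


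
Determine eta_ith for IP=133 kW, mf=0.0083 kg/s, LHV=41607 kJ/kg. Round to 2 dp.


eta_ith = (IP / (mf * LHV)) * 100
Denominator = 0.0083 * 41607 = 345.3381 kW
eta_ith = (133 / 345.3381) * 100 = 38.51%


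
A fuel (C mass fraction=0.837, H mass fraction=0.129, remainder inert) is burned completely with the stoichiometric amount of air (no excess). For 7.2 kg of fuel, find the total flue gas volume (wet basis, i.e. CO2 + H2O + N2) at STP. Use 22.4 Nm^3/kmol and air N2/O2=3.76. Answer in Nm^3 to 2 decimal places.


Per kg fuel: CO2 = (C/12 kmol)*22.4 = (0.837/12)*22.4 = 1.56240 Nm^3
Per kg fuel: H2O = (H/2 kmol)*22.4 = (0.129/2)*22.4 = 1.44480 Nm^3
O2 needed per kg fuel = C/12 + H/4 = 0.837/12 + 0.129/4 = 0.10200000 kmol
Per kg fuel: N2 = O2*3.76*22.4 = 0.10200000*3.76*22.4 = 8.59085 Nm^3
Total per kg = 1.56240 + 1.44480 + 8.59085 = 11.59805 Nm^3
Total = 11.59805 * 7.2 = 83.51 Nm^3


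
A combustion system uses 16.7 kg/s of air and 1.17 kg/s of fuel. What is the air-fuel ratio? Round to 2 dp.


AFR = m_air / m_fuel
AFR = 16.7 / 1.17 = 14.27


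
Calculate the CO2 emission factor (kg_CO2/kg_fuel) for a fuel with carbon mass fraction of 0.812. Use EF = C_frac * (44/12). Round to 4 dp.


EF = C_frac * (M_CO2 / M_C)
EF = 0.812 * (44/12)
EF = 0.812 * 3.666667 = 2.9773 kg_CO2/kg_fuel


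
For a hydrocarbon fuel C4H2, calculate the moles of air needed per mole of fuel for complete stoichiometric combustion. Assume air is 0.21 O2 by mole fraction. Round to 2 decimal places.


Balanced combustion: C4H2 + 4.5 O2 -> 4 CO2 + 1 H2O
O2 needed = C + H/4 = 4 + 2/4 = 4.50 moles
Air moles = O2 / 0.21 = 4.50 / 0.21 = 21.43 moles air


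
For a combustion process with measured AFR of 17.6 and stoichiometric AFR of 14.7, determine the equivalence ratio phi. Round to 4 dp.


phi = AFR_stoich / AFR_actual
phi = 14.7 / 17.6 = 0.8352


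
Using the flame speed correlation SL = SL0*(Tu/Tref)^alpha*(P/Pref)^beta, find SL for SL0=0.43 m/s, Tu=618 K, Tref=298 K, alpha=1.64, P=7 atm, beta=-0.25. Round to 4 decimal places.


SL = SL0 * (Tu/Tref)^alpha * (P/Pref)^beta
T ratio = 618/298 = 2.07382550
(T ratio)^alpha = 2.07382550^1.64 = 3.307550
(P/Pref)^beta = 7^(-0.25) = 0.614788
SL = 0.43 * 3.307550 * 0.614788 = 0.8744 m/s


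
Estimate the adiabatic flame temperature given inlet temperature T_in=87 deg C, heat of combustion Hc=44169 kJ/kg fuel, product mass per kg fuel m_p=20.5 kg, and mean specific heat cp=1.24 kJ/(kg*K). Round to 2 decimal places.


T_ad = T_in + Hc / (m_p * cp)
Denominator = 20.5 * 1.24 = 25.4200
Temperature rise = 44169 / 25.4200 = 1737.57 K
T_ad = 87 + 1737.57 = 1824.57 deg C


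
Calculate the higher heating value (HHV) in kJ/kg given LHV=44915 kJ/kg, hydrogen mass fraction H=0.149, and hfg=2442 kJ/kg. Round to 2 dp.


HHV = LHV + hfg * 9 * H
Water addition = 2442 * 9 * 0.149 = 3274.722 kJ/kg
HHV = 44915 + 3274.722 = 48189.72 kJ/kg


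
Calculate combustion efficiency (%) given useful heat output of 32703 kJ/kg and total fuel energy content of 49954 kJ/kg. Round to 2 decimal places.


Efficiency = (Q_useful / Q_fuel) * 100
Efficiency = (32703 / 49954) * 100
Efficiency = 0.6547 * 100 = 65.47%


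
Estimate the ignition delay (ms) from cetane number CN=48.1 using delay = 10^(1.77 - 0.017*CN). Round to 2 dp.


delay = 10^(1.77 - 0.017*CN)
Exponent = 1.77 - 0.017*48.1 = 0.9523
delay = 10^0.9523 = 8.96 ms


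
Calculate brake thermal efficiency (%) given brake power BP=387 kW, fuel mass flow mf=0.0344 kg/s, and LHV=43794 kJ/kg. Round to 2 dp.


eta_BTE = (BP / (mf * LHV)) * 100
Denominator = 0.0344 * 43794 = 1506.5136 kW
eta_BTE = (387 / 1506.5136) * 100 = 25.69%


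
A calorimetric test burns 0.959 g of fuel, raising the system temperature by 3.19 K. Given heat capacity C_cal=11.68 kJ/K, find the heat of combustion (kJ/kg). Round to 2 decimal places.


Hc = C_cal * delta_T / m_fuel
Q_released = 11.68 * 3.19 = 37.2592 kJ
m_fuel = 0.959 g = 0.959/1000 kg = 0.000959 kg
Hc = 37.2592 / 0.000959 = 38852.14 kJ/kg


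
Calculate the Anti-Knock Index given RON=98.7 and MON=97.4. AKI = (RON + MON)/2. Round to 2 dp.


AKI = (RON + MON) / 2
AKI = (98.7 + 97.4) / 2
AKI = 196.1 / 2 = 98.05


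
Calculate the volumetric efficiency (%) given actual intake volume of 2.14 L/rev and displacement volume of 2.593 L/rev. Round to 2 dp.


eta_v = (V_actual / V_disp) * 100
Ratio = 2.14 / 2.593 = 0.8253
eta_v = 0.8253 * 100 = 82.53%


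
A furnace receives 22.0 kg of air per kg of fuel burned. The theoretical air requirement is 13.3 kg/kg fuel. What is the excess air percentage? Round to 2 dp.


Excess air = actual - stoichiometric = 22.0 - 13.3 = 8.70 kg/kg fuel
Excess air % = (excess / stoich) * 100 = (8.70 / 13.3) * 100 = 65.41%


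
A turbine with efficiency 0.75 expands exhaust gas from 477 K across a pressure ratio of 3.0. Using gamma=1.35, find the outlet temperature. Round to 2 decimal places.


T_out = T_in * (1 - eta * (1 - PR^(-(gamma-1)/gamma)))
Exponent = -(1.35-1)/1.35 = -0.25925926
PR^exp = 3.0^(-0.25925926) = 0.75214556
Factor = 1 - 0.75*(1 - 0.75214556) = 0.81410917
T_out = 477 * 0.81410917 = 388.33 K


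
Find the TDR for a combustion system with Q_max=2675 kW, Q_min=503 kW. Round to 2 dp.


TDR = Q_max / Q_min
TDR = 2675 / 503 = 5.32


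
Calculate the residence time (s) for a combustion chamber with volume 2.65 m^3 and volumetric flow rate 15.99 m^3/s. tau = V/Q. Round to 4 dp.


tau = V / Q_flow
tau = 2.65 / 15.99 = 0.1657 s


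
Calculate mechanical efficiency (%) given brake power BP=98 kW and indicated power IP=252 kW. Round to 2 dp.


eta_mech = (BP / IP) * 100
Ratio = 98 / 252 = 0.3889
eta_mech = 0.3889 * 100 = 38.89%


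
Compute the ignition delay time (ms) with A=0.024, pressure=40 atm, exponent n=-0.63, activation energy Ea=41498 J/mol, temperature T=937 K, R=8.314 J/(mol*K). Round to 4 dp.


tau = A * P^n * exp(Ea/(R*T))
P^n = 40^(-0.63) = 0.09788186
Ea/(R*T) = 41498/(8.314*937) = 5.326937
exp(Ea/(R*T)) = 205.806609
tau = 0.024 * 0.09788186 * 205.806609 = 0.4835 ms


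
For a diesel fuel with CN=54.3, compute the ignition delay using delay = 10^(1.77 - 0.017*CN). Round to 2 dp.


delay = 10^(1.77 - 0.017*CN)
Exponent = 1.77 - 0.017*54.3 = 0.8469
delay = 10^0.8469 = 7.03 ms


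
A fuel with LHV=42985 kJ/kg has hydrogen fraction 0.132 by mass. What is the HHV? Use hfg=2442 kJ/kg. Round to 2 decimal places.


HHV = LHV + hfg * 9 * H
Water addition = 2442 * 9 * 0.132 = 2901.096 kJ/kg
HHV = 42985 + 2901.096 = 45886.10 kJ/kg


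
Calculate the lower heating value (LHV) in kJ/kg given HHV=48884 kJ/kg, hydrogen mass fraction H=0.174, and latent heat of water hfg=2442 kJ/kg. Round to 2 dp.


LHV = HHV - hfg * 9 * H
Water correction = 2442 * 9 * 0.174 = 3824.172 kJ/kg
LHV = 48884 - 3824.172 = 45059.83 kJ/kg


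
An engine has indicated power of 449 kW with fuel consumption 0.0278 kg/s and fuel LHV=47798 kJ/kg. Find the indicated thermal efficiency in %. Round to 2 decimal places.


eta_ith = (IP / (mf * LHV)) * 100
Denominator = 0.0278 * 47798 = 1328.7844 kW
eta_ith = (449 / 1328.7844) * 100 = 33.79%


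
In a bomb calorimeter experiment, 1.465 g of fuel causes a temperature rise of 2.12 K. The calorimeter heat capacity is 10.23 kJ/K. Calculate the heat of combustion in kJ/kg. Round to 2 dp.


Hc = C_cal * delta_T / m_fuel
Q_released = 10.23 * 2.12 = 21.6876 kJ
m_fuel = 1.465 g = 1.465/1000 kg = 0.001465 kg
Hc = 21.6876 / 0.001465 = 14803.82 kJ/kg


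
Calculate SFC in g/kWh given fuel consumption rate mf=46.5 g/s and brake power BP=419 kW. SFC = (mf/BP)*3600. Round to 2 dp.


SFC = (mf / BP) * 3600
Rate = 46.5 / 419 = 0.110979 g/(s*kW)
SFC = 0.110979 * 3600 = 399.52 g/kWh


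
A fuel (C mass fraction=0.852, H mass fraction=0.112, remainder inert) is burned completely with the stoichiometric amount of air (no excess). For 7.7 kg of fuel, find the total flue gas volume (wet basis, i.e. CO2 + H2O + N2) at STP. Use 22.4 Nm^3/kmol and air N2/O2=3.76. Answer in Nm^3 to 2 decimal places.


Per kg fuel: CO2 = (C/12 kmol)*22.4 = (0.852/12)*22.4 = 1.59040 Nm^3
Per kg fuel: H2O = (H/2 kmol)*22.4 = (0.112/2)*22.4 = 1.25440 Nm^3
O2 needed per kg fuel = C/12 + H/4 = 0.852/12 + 0.112/4 = 0.09900000 kmol
Per kg fuel: N2 = O2*3.76*22.4 = 0.09900000*3.76*22.4 = 8.33818 Nm^3
Total per kg = 1.59040 + 1.25440 + 8.33818 = 11.18298 Nm^3
Total = 11.18298 * 7.7 = 86.11 Nm^3


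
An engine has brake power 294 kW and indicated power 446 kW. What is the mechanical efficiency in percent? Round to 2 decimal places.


eta_mech = (BP / IP) * 100
Ratio = 294 / 446 = 0.6592
eta_mech = 0.6592 * 100 = 65.92%


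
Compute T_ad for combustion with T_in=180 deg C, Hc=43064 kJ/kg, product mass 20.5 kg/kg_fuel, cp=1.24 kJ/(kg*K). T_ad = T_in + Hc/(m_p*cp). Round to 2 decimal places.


T_ad = T_in + Hc / (m_p * cp)
Denominator = 20.5 * 1.24 = 25.4200
Temperature rise = 43064 / 25.4200 = 1694.10 K
T_ad = 180 + 1694.10 = 1874.10 deg C


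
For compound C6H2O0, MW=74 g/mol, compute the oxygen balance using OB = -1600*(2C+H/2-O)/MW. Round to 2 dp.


OB = -1600 * (2C + H/2 - O) / MW
Inner = 2*6 + 2/2 - 0 = 13.00
OB = -1600 * 13.00 / 74 = -281.08%


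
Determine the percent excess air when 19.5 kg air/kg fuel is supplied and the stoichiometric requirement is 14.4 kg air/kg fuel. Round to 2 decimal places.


Excess air = actual - stoichiometric = 19.5 - 14.4 = 5.10 kg/kg fuel
Excess air % = (excess / stoich) * 100 = (5.10 / 14.4) * 100 = 35.42%


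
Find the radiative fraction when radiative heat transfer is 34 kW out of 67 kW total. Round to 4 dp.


f_rad = Q_rad / Q_total
f_rad = 34 / 67 = 0.5075


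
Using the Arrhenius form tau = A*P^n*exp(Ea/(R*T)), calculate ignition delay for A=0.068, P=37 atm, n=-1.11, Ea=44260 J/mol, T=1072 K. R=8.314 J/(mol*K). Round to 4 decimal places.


tau = A * P^n * exp(Ea/(R*T))
P^n = 37^(-1.11) = 0.01816754
Ea/(R*T) = 44260/(8.314*1072) = 4.965999
exp(Ea/(R*T)) = 143.451748
tau = 0.068 * 0.01816754 * 143.451748 = 0.1772 ms


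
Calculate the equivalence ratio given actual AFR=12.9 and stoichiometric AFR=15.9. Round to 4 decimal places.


phi = AFR_stoich / AFR_actual
phi = 15.9 / 12.9 = 1.2326


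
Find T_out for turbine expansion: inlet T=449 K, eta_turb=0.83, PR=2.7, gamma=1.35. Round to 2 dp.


T_out = T_in * (1 - eta * (1 - PR^(-(gamma-1)/gamma)))
Exponent = -(1.35-1)/1.35 = -0.25925926
PR^exp = 2.7^(-0.25925926) = 0.77297411
Factor = 1 - 0.83*(1 - 0.77297411) = 0.81156851
T_out = 449 * 0.81156851 = 364.39 K


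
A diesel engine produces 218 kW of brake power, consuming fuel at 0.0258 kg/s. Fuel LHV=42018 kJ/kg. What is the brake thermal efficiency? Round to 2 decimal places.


eta_BTE = (BP / (mf * LHV)) * 100
Denominator = 0.0258 * 42018 = 1084.0644 kW
eta_BTE = (218 / 1084.0644) * 100 = 20.11%


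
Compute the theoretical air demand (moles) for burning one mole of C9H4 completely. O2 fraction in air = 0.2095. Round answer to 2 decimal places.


Balanced combustion: C9H4 + 10 O2 -> 9 CO2 + 2 H2O
O2 needed = C + H/4 = 9 + 4/4 = 10.00 moles
Air moles = O2 / 0.2095 = 10.00 / 0.2095 = 47.73 moles air


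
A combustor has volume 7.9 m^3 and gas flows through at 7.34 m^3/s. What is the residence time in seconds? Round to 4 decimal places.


tau = V / Q_flow
tau = 7.9 / 7.34 = 1.0763 s


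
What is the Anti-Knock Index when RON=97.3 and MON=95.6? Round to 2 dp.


AKI = (RON + MON) / 2
AKI = (97.3 + 95.6) / 2
AKI = 192.9 / 2 = 96.45


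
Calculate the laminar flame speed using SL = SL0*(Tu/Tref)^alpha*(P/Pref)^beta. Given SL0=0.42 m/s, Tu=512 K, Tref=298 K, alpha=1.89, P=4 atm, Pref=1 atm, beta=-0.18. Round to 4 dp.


SL = SL0 * (Tu/Tref)^alpha * (P/Pref)^beta
T ratio = 512/298 = 1.71812081
(T ratio)^alpha = 1.71812081^1.89 = 2.781323
(P/Pref)^beta = 4^(-0.18) = 0.779165
SL = 0.42 * 2.781323 * 0.779165 = 0.9102 m/s


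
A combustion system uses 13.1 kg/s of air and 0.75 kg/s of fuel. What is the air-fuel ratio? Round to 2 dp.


AFR = m_air / m_fuel
AFR = 13.1 / 0.75 = 17.47


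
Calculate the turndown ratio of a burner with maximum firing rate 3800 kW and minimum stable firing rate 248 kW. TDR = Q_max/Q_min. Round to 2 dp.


TDR = Q_max / Q_min
TDR = 3800 / 248 = 15.32


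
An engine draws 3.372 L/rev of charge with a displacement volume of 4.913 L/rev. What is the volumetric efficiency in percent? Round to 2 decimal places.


eta_v = (V_actual / V_disp) * 100
Ratio = 3.372 / 4.913 = 0.6863
eta_v = 0.6863 * 100 = 68.63%


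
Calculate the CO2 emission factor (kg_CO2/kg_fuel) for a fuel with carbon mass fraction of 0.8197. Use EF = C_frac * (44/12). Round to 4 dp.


EF = C_frac * (M_CO2 / M_C)
EF = 0.8197 * (44/12)
EF = 0.8197 * 3.666667 = 3.0056 kg_CO2/kg_fuel


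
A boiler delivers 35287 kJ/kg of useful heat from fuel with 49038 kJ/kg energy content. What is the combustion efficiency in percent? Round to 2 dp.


Efficiency = (Q_useful / Q_fuel) * 100
Efficiency = (35287 / 49038) * 100
Efficiency = 0.7196 * 100 = 71.96%


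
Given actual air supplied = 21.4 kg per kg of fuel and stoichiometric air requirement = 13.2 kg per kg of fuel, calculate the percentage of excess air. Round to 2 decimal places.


Excess air = actual - stoichiometric = 21.4 - 13.2 = 8.20 kg/kg fuel
Excess air % = (excess / stoich) * 100 = (8.20 / 13.2) * 100 = 62.12%


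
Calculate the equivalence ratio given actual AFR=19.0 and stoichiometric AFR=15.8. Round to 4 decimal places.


phi = AFR_stoich / AFR_actual
phi = 15.8 / 19.0 = 0.8316


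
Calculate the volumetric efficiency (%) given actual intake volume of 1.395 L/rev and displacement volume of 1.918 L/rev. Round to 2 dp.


eta_v = (V_actual / V_disp) * 100
Ratio = 1.395 / 1.918 = 0.7273
eta_v = 0.7273 * 100 = 72.73%


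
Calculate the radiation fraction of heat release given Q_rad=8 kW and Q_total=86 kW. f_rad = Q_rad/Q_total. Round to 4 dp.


f_rad = Q_rad / Q_total
f_rad = 8 / 86 = 0.0930


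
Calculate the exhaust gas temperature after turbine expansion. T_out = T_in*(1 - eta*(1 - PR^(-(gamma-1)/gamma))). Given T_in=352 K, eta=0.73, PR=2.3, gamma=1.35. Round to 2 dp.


T_out = T_in * (1 - eta * (1 - PR^(-(gamma-1)/gamma)))
Exponent = -(1.35-1)/1.35 = -0.25925926
PR^exp = 2.3^(-0.25925926) = 0.80578413
Factor = 1 - 0.73*(1 - 0.80578413) = 0.85822241
T_out = 352 * 0.85822241 = 302.09 K


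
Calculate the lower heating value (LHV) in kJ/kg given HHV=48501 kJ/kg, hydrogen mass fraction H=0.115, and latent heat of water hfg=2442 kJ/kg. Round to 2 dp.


LHV = HHV - hfg * 9 * H
Water correction = 2442 * 9 * 0.115 = 2527.470 kJ/kg
LHV = 48501 - 2527.470 = 45973.53 kJ/kg


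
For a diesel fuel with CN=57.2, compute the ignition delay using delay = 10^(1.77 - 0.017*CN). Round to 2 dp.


delay = 10^(1.77 - 0.017*CN)
Exponent = 1.77 - 0.017*57.2 = 0.7976
delay = 10^0.7976 = 6.27 ms


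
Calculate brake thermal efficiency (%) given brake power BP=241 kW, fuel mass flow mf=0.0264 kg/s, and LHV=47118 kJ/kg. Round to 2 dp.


eta_BTE = (BP / (mf * LHV)) * 100
Denominator = 0.0264 * 47118 = 1243.9152 kW
eta_BTE = (241 / 1243.9152) * 100 = 19.37%


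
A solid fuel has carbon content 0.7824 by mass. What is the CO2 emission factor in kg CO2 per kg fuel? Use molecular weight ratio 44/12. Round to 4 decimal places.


EF = C_frac * (M_CO2 / M_C)
EF = 0.7824 * (44/12)
EF = 0.7824 * 3.666667 = 2.8688 kg_CO2/kg_fuel


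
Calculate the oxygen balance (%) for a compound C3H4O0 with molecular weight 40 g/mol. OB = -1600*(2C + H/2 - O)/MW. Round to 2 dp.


OB = -1600 * (2C + H/2 - O) / MW
Inner = 2*3 + 4/2 - 0 = 8.00
OB = -1600 * 8.00 / 40 = -320.00%


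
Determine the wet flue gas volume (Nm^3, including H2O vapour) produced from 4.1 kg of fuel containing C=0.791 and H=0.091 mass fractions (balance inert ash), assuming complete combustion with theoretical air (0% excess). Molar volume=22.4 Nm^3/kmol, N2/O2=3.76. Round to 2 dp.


Per kg fuel: CO2 = (C/12 kmol)*22.4 = (0.791/12)*22.4 = 1.47653 Nm^3
Per kg fuel: H2O = (H/2 kmol)*22.4 = (0.091/2)*22.4 = 1.01920 Nm^3
O2 needed per kg fuel = C/12 + H/4 = 0.791/12 + 0.091/4 = 0.08866667 kmol
Per kg fuel: N2 = O2*3.76*22.4 = 0.08866667*3.76*22.4 = 7.46786 Nm^3
Total per kg = 1.47653 + 1.01920 + 7.46786 = 9.96359 Nm^3
Total = 9.96359 * 4.1 = 40.85 Nm^3


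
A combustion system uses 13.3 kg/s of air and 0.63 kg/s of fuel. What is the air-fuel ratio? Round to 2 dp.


AFR = m_air / m_fuel
AFR = 13.3 / 0.63 = 21.11


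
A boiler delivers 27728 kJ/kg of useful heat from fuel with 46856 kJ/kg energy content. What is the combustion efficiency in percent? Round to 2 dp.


Efficiency = (Q_useful / Q_fuel) * 100
Efficiency = (27728 / 46856) * 100
Efficiency = 0.5918 * 100 = 59.18%


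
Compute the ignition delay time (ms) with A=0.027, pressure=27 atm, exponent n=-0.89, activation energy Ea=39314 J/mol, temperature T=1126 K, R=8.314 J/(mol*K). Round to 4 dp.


tau = A * P^n * exp(Ea/(R*T))
P^n = 27^(-0.89) = 0.05322139
Ea/(R*T) = 39314/(8.314*1126) = 4.199512
exp(Ea/(R*T)) = 66.653794
tau = 0.027 * 0.05322139 * 66.653794 = 0.0958 ms


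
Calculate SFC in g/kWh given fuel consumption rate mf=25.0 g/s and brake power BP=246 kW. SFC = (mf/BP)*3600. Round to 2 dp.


SFC = (mf / BP) * 3600
Rate = 25.0 / 246 = 0.101626 g/(s*kW)
SFC = 0.101626 * 3600 = 365.85 g/kWh


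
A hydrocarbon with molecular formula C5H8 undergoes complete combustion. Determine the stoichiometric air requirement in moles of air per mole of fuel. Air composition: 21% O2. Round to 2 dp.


Balanced combustion: C5H8 + 7 O2 -> 5 CO2 + 4 H2O
O2 needed = C + H/4 = 5 + 8/4 = 7.00 moles
Air moles = O2 / 0.21 = 7.00 / 0.21 = 33.33 moles air


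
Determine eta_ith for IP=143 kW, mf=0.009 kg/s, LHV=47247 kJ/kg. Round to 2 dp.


eta_ith = (IP / (mf * LHV)) * 100
Denominator = 0.009 * 47247 = 425.2230 kW
eta_ith = (143 / 425.2230) * 100 = 33.63%


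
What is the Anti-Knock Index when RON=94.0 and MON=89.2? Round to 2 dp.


AKI = (RON + MON) / 2
AKI = (94.0 + 89.2) / 2
AKI = 183.2 / 2 = 91.60


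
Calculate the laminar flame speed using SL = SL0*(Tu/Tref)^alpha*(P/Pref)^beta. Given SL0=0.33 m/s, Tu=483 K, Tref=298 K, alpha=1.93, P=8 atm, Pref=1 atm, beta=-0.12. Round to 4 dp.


SL = SL0 * (Tu/Tref)^alpha * (P/Pref)^beta
T ratio = 483/298 = 1.62080537
(T ratio)^alpha = 1.62080537^1.93 = 2.539689
(P/Pref)^beta = 8^(-0.12) = 0.779165
SL = 0.33 * 2.539689 * 0.779165 = 0.6530 m/s


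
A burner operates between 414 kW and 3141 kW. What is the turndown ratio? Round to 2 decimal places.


TDR = Q_max / Q_min
TDR = 3141 / 414 = 7.59


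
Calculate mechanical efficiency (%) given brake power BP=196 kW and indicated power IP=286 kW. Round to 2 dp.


eta_mech = (BP / IP) * 100
Ratio = 196 / 286 = 0.6853
eta_mech = 0.6853 * 100 = 68.53%


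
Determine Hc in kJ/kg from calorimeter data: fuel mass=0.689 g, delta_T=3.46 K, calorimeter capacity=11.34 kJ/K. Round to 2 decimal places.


Hc = C_cal * delta_T / m_fuel
Q_released = 11.34 * 3.46 = 39.2364 kJ
m_fuel = 0.689 g = 0.689/1000 kg = 0.000689 kg
Hc = 39.2364 / 0.000689 = 56946.88 kJ/kg


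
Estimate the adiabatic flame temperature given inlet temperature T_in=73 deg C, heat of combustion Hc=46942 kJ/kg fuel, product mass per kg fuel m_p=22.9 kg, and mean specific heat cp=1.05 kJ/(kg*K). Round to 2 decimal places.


T_ad = T_in + Hc / (m_p * cp)
Denominator = 22.9 * 1.05 = 24.0450
Temperature rise = 46942 / 24.0450 = 1952.26 K
T_ad = 73 + 1952.26 = 2025.26 deg C


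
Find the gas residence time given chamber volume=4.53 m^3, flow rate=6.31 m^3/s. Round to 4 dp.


tau = V / Q_flow
tau = 4.53 / 6.31 = 0.7179 s


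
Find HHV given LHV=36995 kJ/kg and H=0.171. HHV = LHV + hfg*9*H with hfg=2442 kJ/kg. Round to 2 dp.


HHV = LHV + hfg * 9 * H
Water addition = 2442 * 9 * 0.171 = 3758.238 kJ/kg
HHV = 36995 + 3758.238 = 40753.24 kJ/kg


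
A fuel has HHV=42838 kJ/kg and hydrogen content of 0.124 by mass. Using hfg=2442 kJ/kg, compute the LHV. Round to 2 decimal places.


LHV = HHV - hfg * 9 * H
Water correction = 2442 * 9 * 0.124 = 2725.272 kJ/kg
LHV = 42838 - 2725.272 = 40112.73 kJ/kg


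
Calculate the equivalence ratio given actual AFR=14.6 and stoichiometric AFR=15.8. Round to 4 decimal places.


phi = AFR_stoich / AFR_actual
phi = 15.8 / 14.6 = 1.0822


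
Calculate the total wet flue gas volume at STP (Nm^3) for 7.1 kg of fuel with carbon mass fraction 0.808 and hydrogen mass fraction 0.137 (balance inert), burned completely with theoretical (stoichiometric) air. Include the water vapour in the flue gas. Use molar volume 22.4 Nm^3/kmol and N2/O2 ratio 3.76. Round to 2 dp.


Per kg fuel: CO2 = (C/12 kmol)*22.4 = (0.808/12)*22.4 = 1.50827 Nm^3
Per kg fuel: H2O = (H/2 kmol)*22.4 = (0.137/2)*22.4 = 1.53440 Nm^3
O2 needed per kg fuel = C/12 + H/4 = 0.808/12 + 0.137/4 = 0.10158333 kmol
Per kg fuel: N2 = O2*3.76*22.4 = 0.10158333*3.76*22.4 = 8.55575 Nm^3
Total per kg = 1.50827 + 1.53440 + 8.55575 = 11.59842 Nm^3
Total = 11.59842 * 7.1 = 82.35 Nm^3


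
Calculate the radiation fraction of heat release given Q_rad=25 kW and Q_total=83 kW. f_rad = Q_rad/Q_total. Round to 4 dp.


f_rad = Q_rad / Q_total
f_rad = 25 / 83 = 0.3012


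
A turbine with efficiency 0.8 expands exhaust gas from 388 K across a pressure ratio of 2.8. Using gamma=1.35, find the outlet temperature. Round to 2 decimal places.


T_out = T_in * (1 - eta * (1 - PR^(-(gamma-1)/gamma)))
Exponent = -(1.35-1)/1.35 = -0.25925926
PR^exp = 2.8^(-0.25925926) = 0.76572026
Factor = 1 - 0.8*(1 - 0.76572026) = 0.81257621
T_out = 388 * 0.81257621 = 315.28 K


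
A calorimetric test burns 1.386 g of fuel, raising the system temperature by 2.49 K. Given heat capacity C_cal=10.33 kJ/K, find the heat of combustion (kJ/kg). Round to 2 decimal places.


Hc = C_cal * delta_T / m_fuel
Q_released = 10.33 * 2.49 = 25.7217 kJ
m_fuel = 1.386 g = 1.386/1000 kg = 0.001386 kg
Hc = 25.7217 / 0.001386 = 18558.23 kJ/kg


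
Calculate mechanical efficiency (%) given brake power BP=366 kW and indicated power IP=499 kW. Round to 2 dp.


eta_mech = (BP / IP) * 100
Ratio = 366 / 499 = 0.7335
eta_mech = 0.7335 * 100 = 73.35%


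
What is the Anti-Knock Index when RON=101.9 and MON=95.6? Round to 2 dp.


AKI = (RON + MON) / 2
AKI = (101.9 + 95.6) / 2
AKI = 197.5 / 2 = 98.75


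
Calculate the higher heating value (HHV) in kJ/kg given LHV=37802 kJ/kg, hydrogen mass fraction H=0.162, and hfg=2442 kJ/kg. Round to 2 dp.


HHV = LHV + hfg * 9 * H
Water addition = 2442 * 9 * 0.162 = 3560.436 kJ/kg
HHV = 37802 + 3560.436 = 41362.44 kJ/kg


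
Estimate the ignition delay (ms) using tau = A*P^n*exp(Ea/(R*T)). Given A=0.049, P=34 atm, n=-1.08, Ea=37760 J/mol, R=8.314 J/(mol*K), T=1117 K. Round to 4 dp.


tau = A * P^n * exp(Ea/(R*T))
P^n = 34^(-1.08) = 0.02218211
Ea/(R*T) = 37760/(8.314*1117) = 4.066013
exp(Ea/(R*T)) = 58.323977
tau = 0.049 * 0.02218211 * 58.323977 = 0.0634 ms


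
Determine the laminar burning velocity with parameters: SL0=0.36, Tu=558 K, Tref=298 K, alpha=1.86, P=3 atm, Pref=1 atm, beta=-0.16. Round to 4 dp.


SL = SL0 * (Tu/Tref)^alpha * (P/Pref)^beta
T ratio = 558/298 = 1.87248322
(T ratio)^alpha = 1.87248322^1.86 = 3.211422
(P/Pref)^beta = 3^(-0.16) = 0.838804
SL = 0.36 * 3.211422 * 0.838804 = 0.9698 m/s


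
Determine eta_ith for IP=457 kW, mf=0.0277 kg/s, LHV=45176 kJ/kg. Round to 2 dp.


eta_ith = (IP / (mf * LHV)) * 100
Denominator = 0.0277 * 45176 = 1251.3752 kW
eta_ith = (457 / 1251.3752) * 100 = 36.52%


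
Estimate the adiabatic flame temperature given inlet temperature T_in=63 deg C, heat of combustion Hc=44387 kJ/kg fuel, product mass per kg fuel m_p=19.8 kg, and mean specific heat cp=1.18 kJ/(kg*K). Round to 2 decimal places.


T_ad = T_in + Hc / (m_p * cp)
Denominator = 19.8 * 1.18 = 23.3640
Temperature rise = 44387 / 23.3640 = 1899.80 K
T_ad = 63 + 1899.80 = 1962.80 deg C


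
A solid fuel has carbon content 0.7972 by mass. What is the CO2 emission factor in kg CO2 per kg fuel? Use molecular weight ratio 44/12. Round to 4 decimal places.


EF = C_frac * (M_CO2 / M_C)
EF = 0.7972 * (44/12)
EF = 0.7972 * 3.666667 = 2.9231 kg_CO2/kg_fuel


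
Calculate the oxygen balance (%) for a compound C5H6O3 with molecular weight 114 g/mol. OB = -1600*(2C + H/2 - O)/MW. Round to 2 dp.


OB = -1600 * (2C + H/2 - O) / MW
Inner = 2*5 + 6/2 - 3 = 10.00
OB = -1600 * 10.00 / 114 = -140.35%


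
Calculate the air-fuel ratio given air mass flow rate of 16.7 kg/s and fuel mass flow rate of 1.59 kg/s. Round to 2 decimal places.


AFR = m_air / m_fuel
AFR = 16.7 / 1.59 = 10.50


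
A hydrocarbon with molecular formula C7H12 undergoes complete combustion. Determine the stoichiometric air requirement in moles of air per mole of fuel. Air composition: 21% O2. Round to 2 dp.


Balanced combustion: C7H12 + 10 O2 -> 7 CO2 + 6 H2O
O2 needed = C + H/4 = 7 + 12/4 = 10.00 moles
Air moles = O2 / 0.21 = 10.00 / 0.21 = 47.62 moles air


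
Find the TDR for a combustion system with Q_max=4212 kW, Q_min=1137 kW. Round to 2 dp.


TDR = Q_max / Q_min
TDR = 4212 / 1137 = 3.70


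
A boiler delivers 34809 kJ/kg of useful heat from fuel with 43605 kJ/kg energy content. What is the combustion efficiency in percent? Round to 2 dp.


Efficiency = (Q_useful / Q_fuel) * 100
Efficiency = (34809 / 43605) * 100
Efficiency = 0.7983 * 100 = 79.83%


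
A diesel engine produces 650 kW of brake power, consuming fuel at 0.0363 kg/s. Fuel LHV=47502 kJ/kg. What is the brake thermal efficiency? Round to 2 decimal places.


eta_BTE = (BP / (mf * LHV)) * 100
Denominator = 0.0363 * 47502 = 1724.3226 kW
eta_BTE = (650 / 1724.3226) * 100 = 37.70%


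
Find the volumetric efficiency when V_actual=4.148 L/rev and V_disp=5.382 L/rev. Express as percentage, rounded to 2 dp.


eta_v = (V_actual / V_disp) * 100
Ratio = 4.148 / 5.382 = 0.7707
eta_v = 0.7707 * 100 = 77.07%


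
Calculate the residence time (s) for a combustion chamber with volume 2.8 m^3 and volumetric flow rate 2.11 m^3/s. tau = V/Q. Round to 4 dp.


tau = V / Q_flow
tau = 2.8 / 2.11 = 1.3270 s


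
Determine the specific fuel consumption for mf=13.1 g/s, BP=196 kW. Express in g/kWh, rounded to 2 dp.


SFC = (mf / BP) * 3600
Rate = 13.1 / 196 = 0.066837 g/(s*kW)
SFC = 0.066837 * 3600 = 240.61 g/kWh


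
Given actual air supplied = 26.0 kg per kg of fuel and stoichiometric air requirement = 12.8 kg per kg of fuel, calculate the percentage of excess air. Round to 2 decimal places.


Excess air = actual - stoichiometric = 26.0 - 12.8 = 13.20 kg/kg fuel
Excess air % = (excess / stoich) * 100 = (13.20 / 12.8) * 100 = 103.13%


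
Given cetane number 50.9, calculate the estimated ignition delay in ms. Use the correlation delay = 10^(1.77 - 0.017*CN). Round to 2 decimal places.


delay = 10^(1.77 - 0.017*CN)
Exponent = 1.77 - 0.017*50.9 = 0.9047
delay = 10^0.9047 = 8.03 ms


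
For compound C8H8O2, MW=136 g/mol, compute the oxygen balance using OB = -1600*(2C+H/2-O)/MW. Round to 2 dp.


OB = -1600 * (2C + H/2 - O) / MW
Inner = 2*8 + 8/2 - 2 = 18.00
OB = -1600 * 18.00 / 136 = -211.76%


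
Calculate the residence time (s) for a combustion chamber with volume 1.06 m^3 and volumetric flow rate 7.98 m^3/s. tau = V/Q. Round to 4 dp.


tau = V / Q_flow
tau = 1.06 / 7.98 = 0.1328 s


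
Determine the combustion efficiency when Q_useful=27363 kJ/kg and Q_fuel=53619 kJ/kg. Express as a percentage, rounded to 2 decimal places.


Efficiency = (Q_useful / Q_fuel) * 100
Efficiency = (27363 / 53619) * 100
Efficiency = 0.5103 * 100 = 51.03%


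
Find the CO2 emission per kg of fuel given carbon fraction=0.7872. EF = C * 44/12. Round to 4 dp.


EF = C_frac * (M_CO2 / M_C)
EF = 0.7872 * (44/12)
EF = 0.7872 * 3.666667 = 2.8864 kg_CO2/kg_fuel


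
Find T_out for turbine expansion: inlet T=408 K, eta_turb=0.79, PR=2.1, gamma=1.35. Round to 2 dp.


T_out = T_in * (1 - eta * (1 - PR^(-(gamma-1)/gamma)))
Exponent = -(1.35-1)/1.35 = -0.25925926
PR^exp = 2.1^(-0.25925926) = 0.82501466
Factor = 1 - 0.79*(1 - 0.82501466) = 0.86176158
T_out = 408 * 0.86176158 = 351.60 K


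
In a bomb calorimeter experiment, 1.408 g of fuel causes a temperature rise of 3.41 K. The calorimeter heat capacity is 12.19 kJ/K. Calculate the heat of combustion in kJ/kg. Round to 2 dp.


Hc = C_cal * delta_T / m_fuel
Q_released = 12.19 * 3.41 = 41.5679 kJ
m_fuel = 1.408 g = 1.408/1000 kg = 0.001408 kg
Hc = 41.5679 / 0.001408 = 29522.66 kJ/kg


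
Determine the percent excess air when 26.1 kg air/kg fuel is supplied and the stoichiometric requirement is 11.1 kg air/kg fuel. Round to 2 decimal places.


Excess air = actual - stoichiometric = 26.1 - 11.1 = 15.00 kg/kg fuel
Excess air % = (excess / stoich) * 100 = (15.00 / 11.1) * 100 = 135.14%


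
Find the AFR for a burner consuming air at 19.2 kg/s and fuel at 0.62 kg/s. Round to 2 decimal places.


AFR = m_air / m_fuel
AFR = 19.2 / 0.62 = 30.97


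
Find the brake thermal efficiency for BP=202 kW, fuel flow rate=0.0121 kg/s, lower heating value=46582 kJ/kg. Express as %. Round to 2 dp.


eta_BTE = (BP / (mf * LHV)) * 100
Denominator = 0.0121 * 46582 = 563.6422 kW
eta_BTE = (202 / 563.6422) * 100 = 35.84%
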